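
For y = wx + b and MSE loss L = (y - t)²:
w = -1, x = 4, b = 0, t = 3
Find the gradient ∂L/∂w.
∂L/∂w = -56

y = wx + b = (-1)(4) + 0 = -4
∂L/∂y = 2(y - t) = 2(-4 - 3) = -14
∂y/∂w = x = 4
∂L/∂w = ∂L/∂y · ∂y/∂w = -14 × 4 = -56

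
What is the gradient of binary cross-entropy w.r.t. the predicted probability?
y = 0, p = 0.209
∂L/∂p = 1.264

∂L/∂p = -y/p + (1-y)/(1-p) = 0 + 1/0.791 = 1.264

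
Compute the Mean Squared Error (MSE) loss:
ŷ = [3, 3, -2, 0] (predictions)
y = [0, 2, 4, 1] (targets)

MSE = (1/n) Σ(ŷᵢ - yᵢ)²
MSE = 11.75

MSE = (1/4)((3-0)² + (3-2)² + (-2-4)² + (0-1)²) = (1/4)(9 + 1 + 36 + 1) = 11.75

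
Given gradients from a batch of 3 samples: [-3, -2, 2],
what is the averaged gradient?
Average gradient = -1

Average = (1/3)(-3 + -2 + 2) = -3/3 = -1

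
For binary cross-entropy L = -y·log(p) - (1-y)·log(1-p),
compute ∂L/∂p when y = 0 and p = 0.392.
∂L/∂p = 1.645

∂L/∂p = -y/p + (1-y)/(1-p) = 0 + 1/0.608 = 1.645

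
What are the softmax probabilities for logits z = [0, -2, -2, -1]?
p = [0.6103, 0.0826, 0.0826, 0.2245]

exp(z) = [1, 0.1353, 0.1353, 0.3679]
Sum = 1.639
p = [0.6103, 0.0826, 0.0826, 0.2245]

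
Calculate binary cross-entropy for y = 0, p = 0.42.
L = 0.5447

L = -0·log(0.42) - 1·log(0.58) = -log(0.58) = 0.5447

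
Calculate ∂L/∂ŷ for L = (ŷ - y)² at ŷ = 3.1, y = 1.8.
∂L/∂ŷ = 2.6

∂L/∂ŷ = 2(ŷ - y) = 2(3.1 - 1.8) = 2(1.3) = 2.6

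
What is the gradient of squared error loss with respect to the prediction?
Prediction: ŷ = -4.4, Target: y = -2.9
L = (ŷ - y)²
∂L/∂ŷ = -3.0

∂L/∂ŷ = 2(ŷ - y) = 2(-4.4 - -2.9) = 2(-1.5) = -3.0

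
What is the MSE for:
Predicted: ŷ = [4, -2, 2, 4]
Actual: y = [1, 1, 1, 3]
MSE = 5

MSE = (1/4)((4-1)² + (-2-1)² + (2-1)² + (4-3)²) = (1/4)(9 + 9 + 1 + 1) = 5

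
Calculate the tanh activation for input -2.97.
-0.9947

tanh(-2.97) = (e^(-2.97) - e^(2.97))/(e^(-2.97) + e^(2.97)) = -0.9947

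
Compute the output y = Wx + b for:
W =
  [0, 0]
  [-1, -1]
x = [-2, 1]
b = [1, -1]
y = [1, 0]

Wx = [0×-2 + 0×1, -1×-2 + -1×1]
   = [0, 1]
y = Wx + b = [0 + 1, 1 + -1] = [1, 0]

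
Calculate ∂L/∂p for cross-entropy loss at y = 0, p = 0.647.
∂L/∂p = 2.833

∂L/∂p = -y/p + (1-y)/(1-p) = 0 + 1/0.353 = 2.833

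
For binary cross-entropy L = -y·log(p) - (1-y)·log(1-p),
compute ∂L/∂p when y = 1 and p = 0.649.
∂L/∂p = -1.541

∂L/∂p = -y/p + (1-y)/(1-p) = -1/0.649 + 0 = -1.541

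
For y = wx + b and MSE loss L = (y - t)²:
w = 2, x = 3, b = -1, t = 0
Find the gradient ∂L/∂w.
∂L/∂w = 30

y = wx + b = (2)(3) + -1 = 5
∂L/∂y = 2(y - t) = 2(5 - 0) = 10
∂y/∂w = x = 3
∂L/∂w = ∂L/∂y · ∂y/∂w = 10 × 3 = 30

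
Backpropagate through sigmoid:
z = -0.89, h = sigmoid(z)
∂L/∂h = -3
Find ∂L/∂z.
∂L/∂z = -0.6191

σ(-0.89) = 0.2911
σ'(-0.89) = σ(-0.89)(1 - σ(-0.89)) = 0.2911 × 0.7089 = 0.2064
∂L/∂z = ∂L/∂h · σ'(z) = -3 × 0.2064 = -0.6191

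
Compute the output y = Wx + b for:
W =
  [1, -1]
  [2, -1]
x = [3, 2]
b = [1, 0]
y = [2, 4]

Wx = [1×3 + -1×2, 2×3 + -1×2]
   = [1, 4]
y = Wx + b = [1 + 1, 4 + 0] = [2, 4]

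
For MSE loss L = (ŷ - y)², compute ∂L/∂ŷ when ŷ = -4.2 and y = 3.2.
∂L/∂ŷ = -14.8

∂L/∂ŷ = 2(ŷ - y) = 2(-4.2 - 3.2) = 2(-7.4) = -14.8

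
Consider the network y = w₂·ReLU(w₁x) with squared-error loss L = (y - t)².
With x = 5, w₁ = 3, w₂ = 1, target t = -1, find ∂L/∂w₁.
∂L/∂w₁ = 160

Forward pass:
z = w₁x = 3×5 = 15
h = ReLU(15) = 15
y = w₂h = 1×15 = 15

Backward pass:
∂L/∂y = 2(y - t) = 2(15 - -1) = 32
∂y/∂h = w₂ = 1
∂h/∂z = 1 (ReLU derivative)
∂z/∂w₁ = x = 5

∂L/∂w₁ = 32 × 1 × 1 × 5 = 160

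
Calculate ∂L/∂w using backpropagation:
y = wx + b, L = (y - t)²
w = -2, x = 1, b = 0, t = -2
∂L/∂w = 0

y = wx + b = (-2)(1) + 0 = -2
∂L/∂y = 2(y - t) = 2(-2 - -2) = 0
∂y/∂w = x = 1
∂L/∂w = ∂L/∂y · ∂y/∂w = 0 × 1 = 0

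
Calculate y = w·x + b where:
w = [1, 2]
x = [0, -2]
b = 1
y = -3

y = (1)(0) + (2)(-2) + 1 = -3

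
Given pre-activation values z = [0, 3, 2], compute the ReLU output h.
h = [0, 3, 2]

ReLU applied element-wise: max(0,0)=0, max(0,3)=3, max(0,2)=2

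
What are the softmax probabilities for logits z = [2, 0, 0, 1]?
p = [0.6103, 0.0826, 0.0826, 0.2245]

exp(z) = [7.389, 1, 1, 2.718]
Sum = 12.11
p = [0.6103, 0.0826, 0.0826, 0.2245]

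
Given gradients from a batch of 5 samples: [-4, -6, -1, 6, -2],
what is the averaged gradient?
Average gradient = -1.4

Average = (1/5)(-4 + -6 + -1 + 6 + -2) = -7/5 = -1.4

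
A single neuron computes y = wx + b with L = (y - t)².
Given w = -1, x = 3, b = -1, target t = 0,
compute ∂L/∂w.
∂L/∂w = -24

y = wx + b = (-1)(3) + -1 = -4
∂L/∂y = 2(y - t) = 2(-4 - 0) = -8
∂y/∂w = x = 3
∂L/∂w = ∂L/∂y · ∂y/∂w = -8 × 3 = -24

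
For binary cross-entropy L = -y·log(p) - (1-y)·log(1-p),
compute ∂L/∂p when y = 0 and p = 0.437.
∂L/∂p = 1.776

∂L/∂p = -y/p + (1-y)/(1-p) = 0 + 1/0.563 = 1.776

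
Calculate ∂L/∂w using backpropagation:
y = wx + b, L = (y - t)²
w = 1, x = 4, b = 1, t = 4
∂L/∂w = 8

y = wx + b = (1)(4) + 1 = 5
∂L/∂y = 2(y - t) = 2(5 - 4) = 2
∂y/∂w = x = 4
∂L/∂w = ∂L/∂y · ∂y/∂w = 2 × 4 = 8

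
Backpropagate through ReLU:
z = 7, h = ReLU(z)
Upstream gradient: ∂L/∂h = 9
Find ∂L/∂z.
∂L/∂z = 9

h = ReLU(7) = 7
Since z > 0: ∂h/∂z = 1
∂L/∂z = ∂L/∂h · ∂h/∂z = 9 × 1 = 9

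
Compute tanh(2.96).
0.9946

tanh(2.96) = (e^(2.96) - e^(-2.96))/(e^(2.96) + e^(-2.96)) = 0.9946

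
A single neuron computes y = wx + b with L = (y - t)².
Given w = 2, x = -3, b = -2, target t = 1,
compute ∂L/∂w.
∂L/∂w = 54

y = wx + b = (2)(-3) + -2 = -8
∂L/∂y = 2(y - t) = 2(-8 - 1) = -18
∂y/∂w = x = -3
∂L/∂w = ∂L/∂y · ∂y/∂w = -18 × -3 = 54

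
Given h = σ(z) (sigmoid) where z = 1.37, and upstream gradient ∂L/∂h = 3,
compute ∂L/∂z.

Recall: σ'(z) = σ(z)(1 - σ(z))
∂L/∂z = 0.4847

σ(1.37) = 0.7974
σ'(1.37) = σ(1.37)(1 - σ(1.37)) = 0.7974 × 0.2026 = 0.1616
∂L/∂z = ∂L/∂h · σ'(z) = 3 × 0.1616 = 0.4847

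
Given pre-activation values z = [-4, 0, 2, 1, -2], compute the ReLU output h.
h = [0, 0, 2, 1, 0]

ReLU applied element-wise: max(0,-4)=0, max(0,0)=0, max(0,2)=2, max(0,1)=1, max(0,-2)=0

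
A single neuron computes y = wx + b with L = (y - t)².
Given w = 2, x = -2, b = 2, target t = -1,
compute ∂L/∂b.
∂L/∂b = -2

y = wx + b = (2)(-2) + 2 = -2
∂L/∂y = 2(y - t) = 2(-2 - -1) = -2
∂y/∂b = 1
∂L/∂b = ∂L/∂y · ∂y/∂b = -2 × 1 = -2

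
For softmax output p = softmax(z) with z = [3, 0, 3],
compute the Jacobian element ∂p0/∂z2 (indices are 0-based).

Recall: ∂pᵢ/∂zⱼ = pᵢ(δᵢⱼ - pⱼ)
∂p0/∂z2 = -0.238

p = softmax(z) = [0.4879, 0.02429, 0.4879]
p0 = 0.4879, p2 = 0.4879

∂p0/∂z2 = -p0 × p2 = -0.4879 × 0.4879 = -0.238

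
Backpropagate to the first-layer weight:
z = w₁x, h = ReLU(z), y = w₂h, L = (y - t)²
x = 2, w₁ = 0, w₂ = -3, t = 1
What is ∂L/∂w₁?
∂L/∂w₁ = 0

Forward pass:
z = w₁x = 0×2 = 0
h = ReLU(0) = 0
y = w₂h = -3×0 = 0

Backward pass:
∂L/∂y = 2(y - t) = 2(0 - 1) = -2
∂y/∂h = w₂ = -3
∂h/∂z = 0 (ReLU derivative)
∂z/∂w₁ = x = 2

∂L/∂w₁ = -2 × -3 × 0 × 2 = 0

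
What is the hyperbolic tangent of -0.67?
-0.585

tanh(-0.67) = (e^(-0.67) - e^(0.67))/(e^(-0.67) + e^(0.67)) = -0.585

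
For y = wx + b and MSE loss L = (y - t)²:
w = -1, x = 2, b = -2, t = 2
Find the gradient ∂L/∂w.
∂L/∂w = -24

y = wx + b = (-1)(2) + -2 = -4
∂L/∂y = 2(y - t) = 2(-4 - 2) = -12
∂y/∂w = x = 2
∂L/∂w = ∂L/∂y · ∂y/∂w = -12 × 2 = -24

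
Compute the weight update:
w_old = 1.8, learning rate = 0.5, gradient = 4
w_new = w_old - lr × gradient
w_new = -0.2

w_new = w - η·∂L/∂w = 1.8 - 0.5×(4) = 1.8 - (2) = -0.2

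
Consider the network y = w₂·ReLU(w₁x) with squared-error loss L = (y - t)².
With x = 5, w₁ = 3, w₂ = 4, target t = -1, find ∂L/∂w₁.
∂L/∂w₁ = 2440

Forward pass:
z = w₁x = 3×5 = 15
h = ReLU(15) = 15
y = w₂h = 4×15 = 60

Backward pass:
∂L/∂y = 2(y - t) = 2(60 - -1) = 122
∂y/∂h = w₂ = 4
∂h/∂z = 1 (ReLU derivative)
∂z/∂w₁ = x = 5

∂L/∂w₁ = 122 × 4 × 1 × 5 = 2440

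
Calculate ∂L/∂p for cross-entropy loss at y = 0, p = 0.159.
∂L/∂p = 1.189

∂L/∂p = -y/p + (1-y)/(1-p) = 0 + 1/0.841 = 1.189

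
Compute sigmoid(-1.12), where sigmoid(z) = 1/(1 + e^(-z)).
0.246

sigmoid(-1.12) = 1/(1 + e^(1.12)) = 1/(1 + 3.065) = 0.246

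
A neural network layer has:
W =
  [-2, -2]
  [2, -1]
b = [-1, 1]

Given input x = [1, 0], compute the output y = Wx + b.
y = [-3, 3]

Wx = [-2×1 + -2×0, 2×1 + -1×0]
   = [-2, 2]
y = Wx + b = [-2 + -1, 2 + 1] = [-3, 3]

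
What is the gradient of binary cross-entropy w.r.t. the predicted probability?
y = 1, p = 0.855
∂L/∂p = -1.17

∂L/∂p = -y/p + (1-y)/(1-p) = -1/0.855 + 0 = -1.17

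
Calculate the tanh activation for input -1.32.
-0.8668

tanh(-1.32) = (e^(-1.32) - e^(1.32))/(e^(-1.32) + e^(1.32)) = -0.8668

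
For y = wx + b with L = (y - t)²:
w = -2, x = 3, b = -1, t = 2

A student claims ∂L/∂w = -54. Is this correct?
Correct

y = (-2)(3) + -1 = -7
∂L/∂y = 2(y - t) = 2(-7 - 2) = -18
∂y/∂w = x = 3
∂L/∂w = -18 × 3 = -54

Claimed value: -54
Correct: The correct gradient is -54.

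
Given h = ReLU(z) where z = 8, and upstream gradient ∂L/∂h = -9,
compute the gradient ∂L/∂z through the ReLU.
∂L/∂z = -9

h = ReLU(8) = 8
Since z > 0: ∂h/∂z = 1
∂L/∂z = ∂L/∂h · ∂h/∂z = -9 × 1 = -9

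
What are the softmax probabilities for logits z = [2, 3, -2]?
p = [0.2676, 0.7275, 0.0049]

exp(z) = [7.389, 20.09, 0.1353]
Sum = 27.61
p = [0.2676, 0.7275, 0.0049]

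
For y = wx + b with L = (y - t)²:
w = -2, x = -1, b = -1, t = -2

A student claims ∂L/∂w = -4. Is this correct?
Incorrect

y = (-2)(-1) + -1 = 1
∂L/∂y = 2(y - t) = 2(1 - -2) = 6
∂y/∂w = x = -1
∂L/∂w = 6 × -1 = -6

Claimed value: -4
Incorrect: The correct gradient is -6.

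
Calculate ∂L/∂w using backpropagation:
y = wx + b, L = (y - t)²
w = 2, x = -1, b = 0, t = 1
∂L/∂w = 6

y = wx + b = (2)(-1) + 0 = -2
∂L/∂y = 2(y - t) = 2(-2 - 1) = -6
∂y/∂w = x = -1
∂L/∂w = ∂L/∂y · ∂y/∂w = -6 × -1 = 6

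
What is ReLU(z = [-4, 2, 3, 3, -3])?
h = [0, 2, 3, 3, 0]

ReLU applied element-wise: max(0,-4)=0, max(0,2)=2, max(0,3)=3, max(0,3)=3, max(0,-3)=0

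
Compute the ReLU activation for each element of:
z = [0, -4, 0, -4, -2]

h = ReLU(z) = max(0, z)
h = [0, 0, 0, 0, 0]

ReLU applied element-wise: max(0,0)=0, max(0,-4)=0, max(0,0)=0, max(0,-4)=0, max(0,-2)=0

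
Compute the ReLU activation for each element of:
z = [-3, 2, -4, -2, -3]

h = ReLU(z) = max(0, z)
h = [0, 2, 0, 0, 0]

ReLU applied element-wise: max(0,-3)=0, max(0,2)=2, max(0,-4)=0, max(0,-2)=0, max(0,-3)=0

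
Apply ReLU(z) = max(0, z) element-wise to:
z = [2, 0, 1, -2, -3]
h = [2, 0, 1, 0, 0]

ReLU applied element-wise: max(0,2)=2, max(0,0)=0, max(0,1)=1, max(0,-2)=0, max(0,-3)=0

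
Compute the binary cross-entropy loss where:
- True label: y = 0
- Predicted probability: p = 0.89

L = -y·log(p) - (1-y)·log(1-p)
L = 2.207

L = -0·log(0.89) - 1·log(0.11) = -log(0.11) = 2.207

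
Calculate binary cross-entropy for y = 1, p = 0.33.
L = 1.109

L = -1·log(0.33) - 0·log(0.67) = -log(0.33) = 1.109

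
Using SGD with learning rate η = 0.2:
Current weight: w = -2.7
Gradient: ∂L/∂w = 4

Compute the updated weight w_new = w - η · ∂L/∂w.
w_new = -3.5

w_new = w - η·∂L/∂w = -2.7 - 0.2×(4) = -2.7 - (0.8) = -3.5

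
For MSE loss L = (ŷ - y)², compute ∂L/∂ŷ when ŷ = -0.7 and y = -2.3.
∂L/∂ŷ = 3.2

∂L/∂ŷ = 2(ŷ - y) = 2(-0.7 - -2.3) = 2(1.6) = 3.2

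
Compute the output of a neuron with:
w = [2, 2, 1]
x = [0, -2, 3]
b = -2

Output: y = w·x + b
y = -3

y = (2)(0) + (2)(-2) + (1)(3) + -2 = -3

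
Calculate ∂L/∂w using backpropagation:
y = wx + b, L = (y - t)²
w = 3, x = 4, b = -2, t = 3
∂L/∂w = 56

y = wx + b = (3)(4) + -2 = 10
∂L/∂y = 2(y - t) = 2(10 - 3) = 14
∂y/∂w = x = 4
∂L/∂w = ∂L/∂y · ∂y/∂w = 14 × 4 = 56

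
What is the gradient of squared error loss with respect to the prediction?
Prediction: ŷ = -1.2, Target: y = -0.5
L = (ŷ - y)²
∂L/∂ŷ = -1.4

∂L/∂ŷ = 2(ŷ - y) = 2(-1.2 - -0.5) = 2(-0.7) = -1.4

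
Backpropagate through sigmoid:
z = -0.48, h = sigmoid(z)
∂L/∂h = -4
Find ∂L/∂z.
∂L/∂z = -0.9445

σ(-0.48) = 0.3823
σ'(-0.48) = σ(-0.48)(1 - σ(-0.48)) = 0.3823 × 0.6177 = 0.2361
∂L/∂z = ∂L/∂h · σ'(z) = -4 × 0.2361 = -0.9445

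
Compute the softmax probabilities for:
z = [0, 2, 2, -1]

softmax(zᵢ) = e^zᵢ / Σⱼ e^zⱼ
p = [0.0619, 0.4576, 0.4576, 0.0228]

exp(z) = [1, 7.389, 7.389, 0.3679]
Sum = 16.15
p = [0.0619, 0.4576, 0.4576, 0.0228]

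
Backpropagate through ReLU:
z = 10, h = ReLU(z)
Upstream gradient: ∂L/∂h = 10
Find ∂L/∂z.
∂L/∂z = 10

h = ReLU(10) = 10
Since z > 0: ∂h/∂z = 1
∂L/∂z = ∂L/∂h · ∂h/∂z = 10 × 1 = 10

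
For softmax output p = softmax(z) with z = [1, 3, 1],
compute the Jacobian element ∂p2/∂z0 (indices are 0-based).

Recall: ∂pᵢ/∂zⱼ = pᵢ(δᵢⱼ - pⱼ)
∂p2/∂z0 = -0.01134

p = softmax(z) = [0.1065, 0.787, 0.1065]
p2 = 0.1065, p0 = 0.1065

∂p2/∂z0 = -p2 × p0 = -0.1065 × 0.1065 = -0.01134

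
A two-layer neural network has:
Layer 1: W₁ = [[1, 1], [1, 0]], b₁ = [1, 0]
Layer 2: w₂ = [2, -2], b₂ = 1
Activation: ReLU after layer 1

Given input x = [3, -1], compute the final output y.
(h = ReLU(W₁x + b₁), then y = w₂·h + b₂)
y = 1

Layer 1 pre-activation: z₁ = [3, 3]
After ReLU: h = [3, 3]
Layer 2 output: y = 2×3 + -2×3 + 1 = 1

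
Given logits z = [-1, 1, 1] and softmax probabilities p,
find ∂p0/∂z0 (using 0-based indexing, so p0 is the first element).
∂p0/∂z0 = 0.05936

p = softmax(z) = [0.06338, 0.4683, 0.4683]
p0 = 0.06338

∂p0/∂z0 = p0(1 - p0) = 0.06338 × (1 - 0.06338) = 0.05936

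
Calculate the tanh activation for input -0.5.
-0.4621

tanh(-0.5) = (e^(-0.5) - e^(0.5))/(e^(-0.5) + e^(0.5)) = -0.4621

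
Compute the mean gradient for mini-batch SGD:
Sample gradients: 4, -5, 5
Average gradient = 1.333

Average = (1/3)(4 + -5 + 5) = 4/3 = 1.333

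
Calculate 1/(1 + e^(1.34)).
0.2075

sigmoid(-1.34) = 1/(1 + e^(1.34)) = 1/(1 + 3.819) = 0.2075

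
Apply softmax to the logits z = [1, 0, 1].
p = [0.4223, 0.1554, 0.4223]

exp(z) = [2.718, 1, 2.718]
Sum = 6.437
p = [0.4223, 0.1554, 0.4223]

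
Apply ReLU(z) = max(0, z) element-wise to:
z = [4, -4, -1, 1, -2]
h = [4, 0, 0, 1, 0]

ReLU applied element-wise: max(0,4)=4, max(0,-4)=0, max(0,-1)=0, max(0,1)=1, max(0,-2)=0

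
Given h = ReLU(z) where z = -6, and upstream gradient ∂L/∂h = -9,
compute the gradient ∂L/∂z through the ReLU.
∂L/∂z = 0

h = ReLU(-6) = 0
Since z < 0: ∂h/∂z = 0
∂L/∂z = ∂L/∂h · ∂h/∂z = -9 × 0 = 0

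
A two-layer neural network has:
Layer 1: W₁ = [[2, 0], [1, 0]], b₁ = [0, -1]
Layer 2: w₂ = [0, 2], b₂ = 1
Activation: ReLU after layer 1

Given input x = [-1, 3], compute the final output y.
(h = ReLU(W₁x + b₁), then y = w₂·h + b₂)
y = 1

Layer 1 pre-activation: z₁ = [-2, -2]
After ReLU: h = [0, 0]
Layer 2 output: y = 0×0 + 2×0 + 1 = 1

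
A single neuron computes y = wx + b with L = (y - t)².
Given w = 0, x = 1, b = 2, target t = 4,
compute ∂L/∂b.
∂L/∂b = -4

y = wx + b = (0)(1) + 2 = 2
∂L/∂y = 2(y - t) = 2(2 - 4) = -4
∂y/∂b = 1
∂L/∂b = ∂L/∂y · ∂y/∂b = -4 × 1 = -4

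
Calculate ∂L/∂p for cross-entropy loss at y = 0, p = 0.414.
∂L/∂p = 1.706

∂L/∂p = -y/p + (1-y)/(1-p) = 0 + 1/0.586 = 1.706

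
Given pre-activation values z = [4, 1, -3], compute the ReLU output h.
h = [4, 1, 0]

ReLU applied element-wise: max(0,4)=4, max(0,1)=1, max(0,-3)=0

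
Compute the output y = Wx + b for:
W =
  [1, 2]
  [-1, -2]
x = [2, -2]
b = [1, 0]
y = [-1, 2]

Wx = [1×2 + 2×-2, -1×2 + -2×-2]
   = [-2, 2]
y = Wx + b = [-2 + 1, 2 + 0] = [-1, 2]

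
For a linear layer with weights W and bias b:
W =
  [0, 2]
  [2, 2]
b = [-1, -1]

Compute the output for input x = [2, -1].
y = [-3, 1]

Wx = [0×2 + 2×-1, 2×2 + 2×-1]
   = [-2, 2]
y = Wx + b = [-2 + -1, 2 + -1] = [-3, 1]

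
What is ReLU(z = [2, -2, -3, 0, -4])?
h = [2, 0, 0, 0, 0]

ReLU applied element-wise: max(0,2)=2, max(0,-2)=0, max(0,-3)=0, max(0,0)=0, max(0,-4)=0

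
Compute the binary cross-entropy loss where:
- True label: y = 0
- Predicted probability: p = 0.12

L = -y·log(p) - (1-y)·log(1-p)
L = 0.1278

L = -0·log(0.12) - 1·log(0.88) = -log(0.88) = 0.1278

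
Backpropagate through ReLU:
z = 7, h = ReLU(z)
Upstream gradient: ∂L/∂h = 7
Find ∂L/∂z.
∂L/∂z = 7

h = ReLU(7) = 7
Since z > 0: ∂h/∂z = 1
∂L/∂z = ∂L/∂h · ∂h/∂z = 7 × 1 = 7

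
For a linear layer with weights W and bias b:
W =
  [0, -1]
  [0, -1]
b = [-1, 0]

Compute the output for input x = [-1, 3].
y = [-4, -3]

Wx = [0×-1 + -1×3, 0×-1 + -1×3]
   = [-3, -3]
y = Wx + b = [-3 + -1, -3 + 0] = [-4, -3]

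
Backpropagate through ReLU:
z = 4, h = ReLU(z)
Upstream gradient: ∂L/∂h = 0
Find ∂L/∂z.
∂L/∂z = 0

h = ReLU(4) = 4
Since z > 0: ∂h/∂z = 1
∂L/∂z = ∂L/∂h · ∂h/∂z = 0 × 1 = 0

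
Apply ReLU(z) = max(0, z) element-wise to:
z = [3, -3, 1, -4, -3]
h = [3, 0, 1, 0, 0]

ReLU applied element-wise: max(0,3)=3, max(0,-3)=0, max(0,1)=1, max(0,-4)=0, max(0,-3)=0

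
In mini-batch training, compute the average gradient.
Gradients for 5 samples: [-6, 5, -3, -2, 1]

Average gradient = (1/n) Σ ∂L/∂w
Average gradient = -1

Average = (1/5)(-6 + 5 + -3 + -2 + 1) = -5/5 = -1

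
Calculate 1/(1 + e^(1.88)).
0.1324

sigmoid(-1.88) = 1/(1 + e^(1.88)) = 1/(1 + 6.554) = 0.1324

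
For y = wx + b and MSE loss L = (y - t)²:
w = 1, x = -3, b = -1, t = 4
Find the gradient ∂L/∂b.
∂L/∂b = -16

y = wx + b = (1)(-3) + -1 = -4
∂L/∂y = 2(y - t) = 2(-4 - 4) = -16
∂y/∂b = 1
∂L/∂b = ∂L/∂y · ∂y/∂b = -16 × 1 = -16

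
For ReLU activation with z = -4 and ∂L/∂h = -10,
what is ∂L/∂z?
∂L/∂z = 0

h = ReLU(-4) = 0
Since z < 0: ∂h/∂z = 0
∂L/∂z = ∂L/∂h · ∂h/∂z = -10 × 0 = 0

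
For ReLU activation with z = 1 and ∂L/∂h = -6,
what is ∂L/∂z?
∂L/∂z = -6

h = ReLU(1) = 1
Since z > 0: ∂h/∂z = 1
∂L/∂z = ∂L/∂h · ∂h/∂z = -6 × 1 = -6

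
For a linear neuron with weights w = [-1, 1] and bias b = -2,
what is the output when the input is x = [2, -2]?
y = -6

y = (-1)(2) + (1)(-2) + -2 = -6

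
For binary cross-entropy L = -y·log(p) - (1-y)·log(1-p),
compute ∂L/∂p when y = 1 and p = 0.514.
∂L/∂p = -1.946

∂L/∂p = -y/p + (1-y)/(1-p) = -1/0.514 + 0 = -1.946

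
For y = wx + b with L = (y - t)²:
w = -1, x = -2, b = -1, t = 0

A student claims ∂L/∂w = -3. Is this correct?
Incorrect

y = (-1)(-2) + -1 = 1
∂L/∂y = 2(y - t) = 2(1 - 0) = 2
∂y/∂w = x = -2
∂L/∂w = 2 × -2 = -4

Claimed value: -3
Incorrect: The correct gradient is -4.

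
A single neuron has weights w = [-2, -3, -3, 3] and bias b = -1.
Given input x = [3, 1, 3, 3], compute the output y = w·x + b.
y = -10

y = (-2)(3) + (-3)(1) + (-3)(3) + (3)(3) + -1 = -10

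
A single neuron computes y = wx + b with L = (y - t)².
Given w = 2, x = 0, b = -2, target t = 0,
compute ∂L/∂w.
∂L/∂w = 0

y = wx + b = (2)(0) + -2 = -2
∂L/∂y = 2(y - t) = 2(-2 - 0) = -4
∂y/∂w = x = 0
∂L/∂w = ∂L/∂y · ∂y/∂w = -4 × 0 = 0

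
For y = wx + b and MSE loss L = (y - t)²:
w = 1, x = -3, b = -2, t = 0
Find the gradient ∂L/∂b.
∂L/∂b = -10

y = wx + b = (1)(-3) + -2 = -5
∂L/∂y = 2(y - t) = 2(-5 - 0) = -10
∂y/∂b = 1
∂L/∂b = ∂L/∂y · ∂y/∂b = -10 × 1 = -10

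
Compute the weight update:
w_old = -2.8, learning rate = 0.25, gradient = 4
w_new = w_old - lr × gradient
w_new = -3.8

w_new = w - η·∂L/∂w = -2.8 - 0.25×(4) = -2.8 - (1) = -3.8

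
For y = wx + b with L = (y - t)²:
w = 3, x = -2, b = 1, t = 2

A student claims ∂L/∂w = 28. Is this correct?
Correct

y = (3)(-2) + 1 = -5
∂L/∂y = 2(y - t) = 2(-5 - 2) = -14
∂y/∂w = x = -2
∂L/∂w = -14 × -2 = 28

Claimed value: 28
Correct: The correct gradient is 28.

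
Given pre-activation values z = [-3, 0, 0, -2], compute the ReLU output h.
h = [0, 0, 0, 0]

ReLU applied element-wise: max(0,-3)=0, max(0,0)=0, max(0,0)=0, max(0,-2)=0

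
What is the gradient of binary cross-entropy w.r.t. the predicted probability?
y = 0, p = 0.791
∂L/∂p = 4.785

∂L/∂p = -y/p + (1-y)/(1-p) = 0 + 1/0.209 = 4.785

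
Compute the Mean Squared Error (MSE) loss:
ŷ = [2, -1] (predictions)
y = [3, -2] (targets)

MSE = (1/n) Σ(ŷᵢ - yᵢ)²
MSE = 1

MSE = (1/2)((2-3)² + (-1--2)²) = (1/2)(1 + 1) = 1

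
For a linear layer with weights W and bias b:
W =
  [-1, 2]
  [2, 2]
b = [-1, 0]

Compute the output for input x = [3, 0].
y = [-4, 6]

Wx = [-1×3 + 2×0, 2×3 + 2×0]
   = [-3, 6]
y = Wx + b = [-3 + -1, 6 + 0] = [-4, 6]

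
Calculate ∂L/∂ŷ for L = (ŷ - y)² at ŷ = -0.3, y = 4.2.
∂L/∂ŷ = -9.0

∂L/∂ŷ = 2(ŷ - y) = 2(-0.3 - 4.2) = 2(-4.5) = -9.0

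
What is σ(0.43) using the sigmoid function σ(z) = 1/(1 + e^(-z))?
0.6059

sigmoid(0.43) = 1/(1 + e^(-0.43)) = 1/(1 + 0.6505) = 0.6059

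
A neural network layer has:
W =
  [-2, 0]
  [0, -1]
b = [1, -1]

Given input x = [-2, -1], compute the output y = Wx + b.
y = [5, 0]

Wx = [-2×-2 + 0×-1, 0×-2 + -1×-1]
   = [4, 1]
y = Wx + b = [4 + 1, 1 + -1] = [5, 0]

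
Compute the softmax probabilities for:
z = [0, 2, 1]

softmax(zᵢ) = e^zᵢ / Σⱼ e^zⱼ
p = [0.09, 0.6652, 0.2447]

exp(z) = [1, 7.389, 2.718]
Sum = 11.11
p = [0.09, 0.6652, 0.2447]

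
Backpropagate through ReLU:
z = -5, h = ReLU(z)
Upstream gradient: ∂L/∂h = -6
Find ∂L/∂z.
∂L/∂z = 0

h = ReLU(-5) = 0
Since z < 0: ∂h/∂z = 0
∂L/∂z = ∂L/∂h · ∂h/∂z = -6 × 0 = 0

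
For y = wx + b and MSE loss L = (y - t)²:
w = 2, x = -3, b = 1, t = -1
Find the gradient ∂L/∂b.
∂L/∂b = -8

y = wx + b = (2)(-3) + 1 = -5
∂L/∂y = 2(y - t) = 2(-5 - -1) = -8
∂y/∂b = 1
∂L/∂b = ∂L/∂y · ∂y/∂b = -8 × 1 = -8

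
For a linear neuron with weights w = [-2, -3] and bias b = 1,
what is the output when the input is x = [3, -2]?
y = 1

y = (-2)(3) + (-3)(-2) + 1 = 1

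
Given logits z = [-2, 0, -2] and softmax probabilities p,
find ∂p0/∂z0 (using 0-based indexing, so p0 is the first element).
∂p0/∂z0 = 0.09516

p = softmax(z) = [0.1065, 0.787, 0.1065]
p0 = 0.1065

∂p0/∂z0 = p0(1 - p0) = 0.1065 × (1 - 0.1065) = 0.09516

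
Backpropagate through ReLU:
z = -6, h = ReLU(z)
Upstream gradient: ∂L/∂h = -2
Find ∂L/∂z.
∂L/∂z = 0

h = ReLU(-6) = 0
Since z < 0: ∂h/∂z = 0
∂L/∂z = ∂L/∂h · ∂h/∂z = -2 × 0 = 0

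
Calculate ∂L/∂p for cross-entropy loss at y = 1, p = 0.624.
∂L/∂p = -1.603

∂L/∂p = -y/p + (1-y)/(1-p) = -1/0.624 + 0 = -1.603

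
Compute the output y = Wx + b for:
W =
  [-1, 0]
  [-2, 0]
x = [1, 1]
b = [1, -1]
y = [0, -3]

Wx = [-1×1 + 0×1, -2×1 + 0×1]
   = [-1, -2]
y = Wx + b = [-1 + 1, -2 + -1] = [0, -3]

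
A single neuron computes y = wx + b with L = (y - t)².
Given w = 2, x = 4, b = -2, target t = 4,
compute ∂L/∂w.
∂L/∂w = 16

y = wx + b = (2)(4) + -2 = 6
∂L/∂y = 2(y - t) = 2(6 - 4) = 4
∂y/∂w = x = 4
∂L/∂w = ∂L/∂y · ∂y/∂w = 4 × 4 = 16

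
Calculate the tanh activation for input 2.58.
0.9886

tanh(2.58) = (e^(2.58) - e^(-2.58))/(e^(2.58) + e^(-2.58)) = 0.9886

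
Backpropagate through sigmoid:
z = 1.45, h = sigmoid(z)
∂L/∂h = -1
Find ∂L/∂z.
∂L/∂z = -0.1539

σ(1.45) = 0.81
σ'(1.45) = σ(1.45)(1 - σ(1.45)) = 0.81 × 0.19 = 0.1539
∂L/∂z = ∂L/∂h · σ'(z) = -1 × 0.1539 = -0.1539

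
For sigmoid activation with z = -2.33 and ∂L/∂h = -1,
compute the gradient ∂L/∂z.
∂L/∂z = -0.08081

σ(-2.33) = 0.08867
σ'(-2.33) = σ(-2.33)(1 - σ(-2.33)) = 0.08867 × 0.9113 = 0.08081
∂L/∂z = ∂L/∂h · σ'(z) = -1 × 0.08081 = -0.08081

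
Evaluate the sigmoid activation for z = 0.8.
0.69

sigmoid(0.8) = 1/(1 + e^(-0.8)) = 1/(1 + 0.4493) = 0.69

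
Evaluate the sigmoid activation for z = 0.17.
0.5424

sigmoid(0.17) = 1/(1 + e^(-0.17)) = 1/(1 + 0.8437) = 0.5424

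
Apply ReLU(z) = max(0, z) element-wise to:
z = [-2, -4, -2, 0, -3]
h = [0, 0, 0, 0, 0]

ReLU applied element-wise: max(0,-2)=0, max(0,-4)=0, max(0,-2)=0, max(0,0)=0, max(0,-3)=0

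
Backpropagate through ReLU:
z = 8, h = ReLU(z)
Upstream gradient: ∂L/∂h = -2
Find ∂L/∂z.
∂L/∂z = -2

h = ReLU(8) = 8
Since z > 0: ∂h/∂z = 1
∂L/∂z = ∂L/∂h · ∂h/∂z = -2 × 1 = -2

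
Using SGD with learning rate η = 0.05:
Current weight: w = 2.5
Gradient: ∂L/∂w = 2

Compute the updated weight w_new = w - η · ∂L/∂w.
w_new = 2.4

w_new = w - η·∂L/∂w = 2.5 - 0.05×(2) = 2.5 - (0.1) = 2.4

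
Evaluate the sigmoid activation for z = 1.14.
0.7577

sigmoid(1.14) = 1/(1 + e^(-1.14)) = 1/(1 + 0.3198) = 0.7577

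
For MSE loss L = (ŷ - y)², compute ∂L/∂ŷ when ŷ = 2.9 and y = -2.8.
∂L/∂ŷ = 11.4

∂L/∂ŷ = 2(ŷ - y) = 2(2.9 - -2.8) = 2(5.7) = 11.4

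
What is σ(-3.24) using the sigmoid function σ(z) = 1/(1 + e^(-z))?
0.03769

sigmoid(-3.24) = 1/(1 + e^(3.24)) = 1/(1 + 25.53) = 0.03769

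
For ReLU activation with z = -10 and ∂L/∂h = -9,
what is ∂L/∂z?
∂L/∂z = 0

h = ReLU(-10) = 0
Since z < 0: ∂h/∂z = 0
∂L/∂z = ∂L/∂h · ∂h/∂z = -9 × 0 = 0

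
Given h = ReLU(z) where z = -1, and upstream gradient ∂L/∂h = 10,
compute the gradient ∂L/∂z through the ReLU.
∂L/∂z = 0

h = ReLU(-1) = 0
Since z < 0: ∂h/∂z = 0
∂L/∂z = ∂L/∂h · ∂h/∂z = 10 × 0 = 0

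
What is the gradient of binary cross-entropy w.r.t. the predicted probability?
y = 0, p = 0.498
∂L/∂p = 1.992

∂L/∂p = -y/p + (1-y)/(1-p) = 0 + 1/0.502 = 1.992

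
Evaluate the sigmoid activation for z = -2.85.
0.05468

sigmoid(-2.85) = 1/(1 + e^(2.85)) = 1/(1 + 17.29) = 0.05468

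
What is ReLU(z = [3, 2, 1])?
h = [3, 2, 1]

ReLU applied element-wise: max(0,3)=3, max(0,2)=2, max(0,1)=1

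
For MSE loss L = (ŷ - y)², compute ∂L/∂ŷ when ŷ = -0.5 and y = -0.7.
∂L/∂ŷ = 0.4

∂L/∂ŷ = 2(ŷ - y) = 2(-0.5 - -0.7) = 2(0.2) = 0.4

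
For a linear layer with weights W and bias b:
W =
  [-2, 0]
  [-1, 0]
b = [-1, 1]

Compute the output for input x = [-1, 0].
y = [1, 2]

Wx = [-2×-1 + 0×0, -1×-1 + 0×0]
   = [2, 1]
y = Wx + b = [2 + -1, 1 + 1] = [1, 2]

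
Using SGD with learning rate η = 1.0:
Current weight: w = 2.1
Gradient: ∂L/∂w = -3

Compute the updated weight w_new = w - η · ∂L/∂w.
w_new = 5.1

w_new = w - η·∂L/∂w = 2.1 - 1.0×(-3) = 2.1 - (-3) = 5.1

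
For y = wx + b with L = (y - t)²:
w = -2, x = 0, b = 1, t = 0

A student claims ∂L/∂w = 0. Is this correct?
Correct

y = (-2)(0) + 1 = 1
∂L/∂y = 2(y - t) = 2(1 - 0) = 2
∂y/∂w = x = 0
∂L/∂w = 2 × 0 = 0

Claimed value: 0
Correct: The correct gradient is 0.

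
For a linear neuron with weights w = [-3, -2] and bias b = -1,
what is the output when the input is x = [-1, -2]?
y = 6

y = (-3)(-1) + (-2)(-2) + -1 = 6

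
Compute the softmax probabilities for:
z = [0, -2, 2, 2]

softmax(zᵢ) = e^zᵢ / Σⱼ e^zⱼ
p = [0.0628, 0.0085, 0.4643, 0.4643]

exp(z) = [1, 0.1353, 7.389, 7.389]
Sum = 15.91
p = [0.0628, 0.0085, 0.4643, 0.4643]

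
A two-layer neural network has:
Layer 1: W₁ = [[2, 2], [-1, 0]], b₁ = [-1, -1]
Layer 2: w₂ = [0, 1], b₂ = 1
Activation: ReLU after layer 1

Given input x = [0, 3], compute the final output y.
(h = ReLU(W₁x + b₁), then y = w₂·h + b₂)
y = 1

Layer 1 pre-activation: z₁ = [5, -1]
After ReLU: h = [5, 0]
Layer 2 output: y = 0×5 + 1×0 + 1 = 1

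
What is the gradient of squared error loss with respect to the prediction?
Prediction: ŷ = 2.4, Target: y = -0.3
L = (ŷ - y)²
∂L/∂ŷ = 5.4

∂L/∂ŷ = 2(ŷ - y) = 2(2.4 - -0.3) = 2(2.7) = 5.4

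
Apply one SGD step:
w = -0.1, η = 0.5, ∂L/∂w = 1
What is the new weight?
w_new = -0.6

w_new = w - η·∂L/∂w = -0.1 - 0.5×(1) = -0.1 - (0.5) = -0.6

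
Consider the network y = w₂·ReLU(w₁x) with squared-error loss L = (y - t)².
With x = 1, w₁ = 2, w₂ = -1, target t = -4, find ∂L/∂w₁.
∂L/∂w₁ = -4

Forward pass:
z = w₁x = 2×1 = 2
h = ReLU(2) = 2
y = w₂h = -1×2 = -2

Backward pass:
∂L/∂y = 2(y - t) = 2(-2 - -4) = 4
∂y/∂h = w₂ = -1
∂h/∂z = 1 (ReLU derivative)
∂z/∂w₁ = x = 1

∂L/∂w₁ = 4 × -1 × 1 × 1 = -4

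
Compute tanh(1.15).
0.8178

tanh(1.15) = (e^(1.15) - e^(-1.15))/(e^(1.15) + e^(-1.15)) = 0.8178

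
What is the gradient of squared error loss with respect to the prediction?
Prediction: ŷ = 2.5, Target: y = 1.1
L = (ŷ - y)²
∂L/∂ŷ = 2.8

∂L/∂ŷ = 2(ŷ - y) = 2(2.5 - 1.1) = 2(1.4) = 2.8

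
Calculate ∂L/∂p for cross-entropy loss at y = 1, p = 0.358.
∂L/∂p = -2.793

∂L/∂p = -y/p + (1-y)/(1-p) = -1/0.358 + 0 = -2.793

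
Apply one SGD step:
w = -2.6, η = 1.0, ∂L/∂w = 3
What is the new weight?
w_new = -5.6

w_new = w - η·∂L/∂w = -2.6 - 1.0×(3) = -2.6 - (3) = -5.6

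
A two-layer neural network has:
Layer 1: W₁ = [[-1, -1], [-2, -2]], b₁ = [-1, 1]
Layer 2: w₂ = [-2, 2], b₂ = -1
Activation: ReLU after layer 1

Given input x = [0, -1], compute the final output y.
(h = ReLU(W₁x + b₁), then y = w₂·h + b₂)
y = 5

Layer 1 pre-activation: z₁ = [0, 3]
After ReLU: h = [0, 3]
Layer 2 output: y = -2×0 + 2×3 + -1 = 5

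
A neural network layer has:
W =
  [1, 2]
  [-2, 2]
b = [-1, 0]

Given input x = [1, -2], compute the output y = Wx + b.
y = [-4, -6]

Wx = [1×1 + 2×-2, -2×1 + 2×-2]
   = [-3, -6]
y = Wx + b = [-3 + -1, -6 + 0] = [-4, -6]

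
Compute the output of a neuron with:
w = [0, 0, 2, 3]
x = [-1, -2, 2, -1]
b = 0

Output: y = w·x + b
y = 1

y = (0)(-1) + (0)(-2) + (2)(2) + (3)(-1) + 0 = 1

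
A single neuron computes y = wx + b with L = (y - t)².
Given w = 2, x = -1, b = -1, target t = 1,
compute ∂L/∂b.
∂L/∂b = -8

y = wx + b = (2)(-1) + -1 = -3
∂L/∂y = 2(y - t) = 2(-3 - 1) = -8
∂y/∂b = 1
∂L/∂b = ∂L/∂y · ∂y/∂b = -8 × 1 = -8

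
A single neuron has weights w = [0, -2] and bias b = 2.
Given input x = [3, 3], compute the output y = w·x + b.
y = -4

y = (0)(3) + (-2)(3) + 2 = -4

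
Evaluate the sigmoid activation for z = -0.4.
0.4013

sigmoid(-0.4) = 1/(1 + e^(0.4)) = 1/(1 + 1.492) = 0.4013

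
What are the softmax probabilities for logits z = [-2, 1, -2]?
p = [0.0453, 0.9094, 0.0453]

exp(z) = [0.1353, 2.718, 0.1353]
Sum = 2.989
p = [0.0453, 0.9094, 0.0453]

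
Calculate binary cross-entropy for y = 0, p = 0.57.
L = 0.844

L = -0·log(0.57) - 1·log(0.43) = -log(0.43) = 0.844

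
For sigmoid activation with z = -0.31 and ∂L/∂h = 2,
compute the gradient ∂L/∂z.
∂L/∂z = 0.4882

σ(-0.31) = 0.4231
σ'(-0.31) = σ(-0.31)(1 - σ(-0.31)) = 0.4231 × 0.5769 = 0.2441
∂L/∂z = ∂L/∂h · σ'(z) = 2 × 0.2441 = 0.4882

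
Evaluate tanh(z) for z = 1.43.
0.8917

tanh(1.43) = (e^(1.43) - e^(-1.43))/(e^(1.43) + e^(-1.43)) = 0.8917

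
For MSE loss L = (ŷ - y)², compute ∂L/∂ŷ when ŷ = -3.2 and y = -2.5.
∂L/∂ŷ = -1.4

∂L/∂ŷ = 2(ŷ - y) = 2(-3.2 - -2.5) = 2(-0.7) = -1.4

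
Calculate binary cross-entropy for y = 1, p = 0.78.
L = 0.2485

L = -1·log(0.78) - 0·log(0.22) = -log(0.78) = 0.2485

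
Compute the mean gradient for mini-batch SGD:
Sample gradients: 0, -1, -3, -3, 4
Average gradient = -0.6

Average = (1/5)(0 + -1 + -3 + -3 + 4) = -3/5 = -0.6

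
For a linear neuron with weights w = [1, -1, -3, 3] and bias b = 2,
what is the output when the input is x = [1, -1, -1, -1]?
y = 4

y = (1)(1) + (-1)(-1) + (-3)(-1) + (3)(-1) + 2 = 4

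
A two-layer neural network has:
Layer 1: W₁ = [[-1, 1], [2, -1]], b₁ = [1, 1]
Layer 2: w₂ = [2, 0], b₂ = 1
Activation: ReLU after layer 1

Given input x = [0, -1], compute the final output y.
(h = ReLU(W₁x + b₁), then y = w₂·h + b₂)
y = 1

Layer 1 pre-activation: z₁ = [0, 2]
After ReLU: h = [0, 2]
Layer 2 output: y = 2×0 + 0×2 + 1 = 1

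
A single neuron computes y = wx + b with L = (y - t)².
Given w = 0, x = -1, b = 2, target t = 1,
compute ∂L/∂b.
∂L/∂b = 2

y = wx + b = (0)(-1) + 2 = 2
∂L/∂y = 2(y - t) = 2(2 - 1) = 2
∂y/∂b = 1
∂L/∂b = ∂L/∂y · ∂y/∂b = 2 × 1 = 2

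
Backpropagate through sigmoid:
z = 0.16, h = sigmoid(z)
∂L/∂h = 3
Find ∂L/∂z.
∂L/∂z = 0.7452

σ(0.16) = 0.5399
σ'(0.16) = σ(0.16)(1 - σ(0.16)) = 0.5399 × 0.4601 = 0.2484
∂L/∂z = ∂L/∂h · σ'(z) = 3 × 0.2484 = 0.7452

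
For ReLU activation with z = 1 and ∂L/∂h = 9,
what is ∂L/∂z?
∂L/∂z = 9

h = ReLU(1) = 1
Since z > 0: ∂h/∂z = 1
∂L/∂z = ∂L/∂h · ∂h/∂z = 9 × 1 = 9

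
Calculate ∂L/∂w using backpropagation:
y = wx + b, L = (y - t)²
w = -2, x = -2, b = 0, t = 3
∂L/∂w = -4

y = wx + b = (-2)(-2) + 0 = 4
∂L/∂y = 2(y - t) = 2(4 - 3) = 2
∂y/∂w = x = -2
∂L/∂w = ∂L/∂y · ∂y/∂w = 2 × -2 = -4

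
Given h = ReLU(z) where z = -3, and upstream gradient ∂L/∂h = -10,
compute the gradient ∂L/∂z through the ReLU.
∂L/∂z = 0

h = ReLU(-3) = 0
Since z < 0: ∂h/∂z = 0
∂L/∂z = ∂L/∂h · ∂h/∂z = -10 × 0 = 0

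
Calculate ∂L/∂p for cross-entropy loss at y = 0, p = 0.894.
∂L/∂p = 9.434

∂L/∂p = -y/p + (1-y)/(1-p) = 0 + 1/0.106 = 9.434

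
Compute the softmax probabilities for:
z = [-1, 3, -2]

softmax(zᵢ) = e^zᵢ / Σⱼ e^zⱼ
p = [0.0179, 0.9756, 0.0066]

exp(z) = [0.3679, 20.09, 0.1353]
Sum = 20.59
p = [0.0179, 0.9756, 0.0066]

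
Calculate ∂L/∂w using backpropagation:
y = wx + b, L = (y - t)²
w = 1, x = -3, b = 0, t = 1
∂L/∂w = 24

y = wx + b = (1)(-3) + 0 = -3
∂L/∂y = 2(y - t) = 2(-3 - 1) = -8
∂y/∂w = x = -3
∂L/∂w = ∂L/∂y · ∂y/∂w = -8 × -3 = 24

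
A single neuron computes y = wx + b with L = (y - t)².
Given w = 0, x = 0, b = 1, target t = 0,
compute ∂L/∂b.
∂L/∂b = 2

y = wx + b = (0)(0) + 1 = 1
∂L/∂y = 2(y - t) = 2(1 - 0) = 2
∂y/∂b = 1
∂L/∂b = ∂L/∂y · ∂y/∂b = 2 × 1 = 2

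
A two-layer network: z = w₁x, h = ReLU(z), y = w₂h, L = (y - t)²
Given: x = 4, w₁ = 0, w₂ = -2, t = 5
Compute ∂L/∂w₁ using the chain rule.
∂L/∂w₁ = 0

Forward pass:
z = w₁x = 0×4 = 0
h = ReLU(0) = 0
y = w₂h = -2×0 = 0

Backward pass:
∂L/∂y = 2(y - t) = 2(0 - 5) = -10
∂y/∂h = w₂ = -2
∂h/∂z = 0 (ReLU derivative)
∂z/∂w₁ = x = 4

∂L/∂w₁ = -10 × -2 × 0 × 4 = 0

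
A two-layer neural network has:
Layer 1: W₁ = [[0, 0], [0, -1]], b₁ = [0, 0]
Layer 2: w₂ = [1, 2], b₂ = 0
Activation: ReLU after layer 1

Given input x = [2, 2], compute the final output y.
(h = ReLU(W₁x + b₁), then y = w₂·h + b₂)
y = 0

Layer 1 pre-activation: z₁ = [0, -2]
After ReLU: h = [0, 0]
Layer 2 output: y = 1×0 + 2×0 + 0 = 0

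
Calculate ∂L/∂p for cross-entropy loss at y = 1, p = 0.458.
∂L/∂p = -2.183

∂L/∂p = -y/p + (1-y)/(1-p) = -1/0.458 + 0 = -2.183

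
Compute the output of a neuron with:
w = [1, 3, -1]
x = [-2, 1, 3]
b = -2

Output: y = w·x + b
y = -4

y = (1)(-2) + (3)(1) + (-1)(3) + -2 = -4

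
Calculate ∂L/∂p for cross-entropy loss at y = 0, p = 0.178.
∂L/∂p = 1.217

∂L/∂p = -y/p + (1-y)/(1-p) = 0 + 1/0.822 = 1.217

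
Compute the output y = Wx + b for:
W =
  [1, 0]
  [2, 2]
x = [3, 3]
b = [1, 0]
y = [4, 12]

Wx = [1×3 + 0×3, 2×3 + 2×3]
   = [3, 12]
y = Wx + b = [3 + 1, 12 + 0] = [4, 12]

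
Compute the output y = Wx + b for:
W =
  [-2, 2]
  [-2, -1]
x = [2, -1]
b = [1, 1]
y = [-5, -2]

Wx = [-2×2 + 2×-1, -2×2 + -1×-1]
   = [-6, -3]
y = Wx + b = [-6 + 1, -3 + 1] = [-5, -2]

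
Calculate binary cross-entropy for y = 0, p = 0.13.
L = 0.1393

L = -0·log(0.13) - 1·log(0.87) = -log(0.87) = 0.1393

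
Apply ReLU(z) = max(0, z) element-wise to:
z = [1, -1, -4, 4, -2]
h = [1, 0, 0, 4, 0]

ReLU applied element-wise: max(0,1)=1, max(0,-1)=0, max(0,-4)=0, max(0,4)=4, max(0,-2)=0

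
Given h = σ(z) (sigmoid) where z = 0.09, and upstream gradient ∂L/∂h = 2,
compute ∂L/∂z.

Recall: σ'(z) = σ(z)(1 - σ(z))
∂L/∂z = 0.499

σ(0.09) = 0.5225
σ'(0.09) = σ(0.09)(1 - σ(0.09)) = 0.5225 × 0.4775 = 0.2495
∂L/∂z = ∂L/∂h · σ'(z) = 2 × 0.2495 = 0.499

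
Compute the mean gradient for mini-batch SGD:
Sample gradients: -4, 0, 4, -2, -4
Average gradient = -1.2

Average = (1/5)(-4 + 0 + 4 + -2 + -4) = -6/5 = -1.2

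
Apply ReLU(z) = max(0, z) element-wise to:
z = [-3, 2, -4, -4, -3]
h = [0, 2, 0, 0, 0]

ReLU applied element-wise: max(0,-3)=0, max(0,2)=2, max(0,-4)=0, max(0,-4)=0, max(0,-3)=0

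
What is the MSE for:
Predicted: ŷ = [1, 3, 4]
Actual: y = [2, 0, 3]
MSE = 3.667

MSE = (1/3)((1-2)² + (3-0)² + (4-3)²) = (1/3)(1 + 9 + 1) = 3.667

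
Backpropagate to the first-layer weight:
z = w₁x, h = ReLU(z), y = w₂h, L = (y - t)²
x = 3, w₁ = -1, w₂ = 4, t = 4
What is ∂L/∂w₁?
∂L/∂w₁ = 0

Forward pass:
z = w₁x = -1×3 = -3
h = ReLU(-3) = 0
y = w₂h = 4×0 = 0

Backward pass:
∂L/∂y = 2(y - t) = 2(0 - 4) = -8
∂y/∂h = w₂ = 4
∂h/∂z = 0 (ReLU derivative)
∂z/∂w₁ = x = 3

∂L/∂w₁ = -8 × 4 × 0 × 3 = 0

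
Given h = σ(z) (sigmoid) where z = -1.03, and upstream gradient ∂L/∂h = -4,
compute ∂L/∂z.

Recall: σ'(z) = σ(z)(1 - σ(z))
∂L/∂z = -0.7755

σ(-1.03) = 0.2631
σ'(-1.03) = σ(-1.03)(1 - σ(-1.03)) = 0.2631 × 0.7369 = 0.1939
∂L/∂z = ∂L/∂h · σ'(z) = -4 × 0.1939 = -0.7755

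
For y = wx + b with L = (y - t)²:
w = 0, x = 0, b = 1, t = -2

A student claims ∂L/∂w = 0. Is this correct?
Correct

y = (0)(0) + 1 = 1
∂L/∂y = 2(y - t) = 2(1 - -2) = 6
∂y/∂w = x = 0
∂L/∂w = 6 × 0 = 0

Claimed value: 0
Correct: The correct gradient is 0.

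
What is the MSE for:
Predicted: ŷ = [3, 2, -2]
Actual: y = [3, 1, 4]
MSE = 12.33

MSE = (1/3)((3-3)² + (2-1)² + (-2-4)²) = (1/3)(0 + 1 + 36) = 12.33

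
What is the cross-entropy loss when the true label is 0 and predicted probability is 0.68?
L = 1.139

L = -0·log(0.68) - 1·log(0.32) = -log(0.32) = 1.139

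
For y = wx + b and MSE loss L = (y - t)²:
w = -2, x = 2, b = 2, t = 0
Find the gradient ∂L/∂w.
∂L/∂w = -8

y = wx + b = (-2)(2) + 2 = -2
∂L/∂y = 2(y - t) = 2(-2 - 0) = -4
∂y/∂w = x = 2
∂L/∂w = ∂L/∂y · ∂y/∂w = -4 × 2 = -8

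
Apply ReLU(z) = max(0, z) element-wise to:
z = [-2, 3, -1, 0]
h = [0, 3, 0, 0]

ReLU applied element-wise: max(0,-2)=0, max(0,3)=3, max(0,-1)=0, max(0,0)=0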